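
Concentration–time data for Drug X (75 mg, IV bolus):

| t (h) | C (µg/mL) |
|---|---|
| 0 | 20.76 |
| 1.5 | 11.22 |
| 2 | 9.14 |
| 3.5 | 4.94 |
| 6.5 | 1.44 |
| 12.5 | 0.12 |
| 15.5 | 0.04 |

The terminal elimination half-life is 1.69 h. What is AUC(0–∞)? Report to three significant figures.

AUC = 54.2 µg/mL·h

Trapezoidal AUC_0→15.5:
  [0→1.5]: (20.76+11.22)/2 × 1.5 = 23.985
  [1.5→2]: (11.22+9.14)/2 × 0.5 = 5.09
  [2→3.5]: (9.14+4.94)/2 × 1.5 = 10.56
  [3.5→6.5]: (4.94+1.44)/2 × 3 = 9.57
  [6.5→12.5]: (1.44+0.12)/2 × 6 = 4.68
  [12.5→15.5]: (0.12+0.04)/2 × 3 = 0.24
  Sum = 54.125 µg/mL·h
k_e = ln2 / t½ = 0.693147 / 1.69 = 0.4101 h^-1
Extrapolated tail: C_last / k_e = 0.04 / 0.4101 = 0.098
AUC_0→∞ = 54.125 + 0.098 = 54.223 µg/mL·h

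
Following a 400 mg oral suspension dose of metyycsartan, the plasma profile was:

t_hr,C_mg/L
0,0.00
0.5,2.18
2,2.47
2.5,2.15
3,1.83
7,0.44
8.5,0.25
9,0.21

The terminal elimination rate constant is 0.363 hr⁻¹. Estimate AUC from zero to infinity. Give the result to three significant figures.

Trapezoidal AUC_0→9:
  [0→0.5]: (0.00+2.18)/2 × 0.5 = 0.545
  [0.5→2]: (2.18+2.47)/2 × 1.5 = 3.4875
  [2→2.5]: (2.47+2.15)/2 × 0.5 = 1.155
  [2.5→3]: (2.15+1.83)/2 × 0.5 = 0.995
  [3→7]: (1.83+0.44)/2 × 4 = 4.54
  [7→8.5]: (0.44+0.25)/2 × 1.5 = 0.5175
  [8.5→9]: (0.25+0.21)/2 × 0.5 = 0.115
  Sum = 11.355 mg/L·hr
Extrapolated tail: C_last / k_e = 0.21 / 0.363 = 0.579
AUC_0→∞ = 11.355 + 0.579 = 11.934 mg/L·hr

AUC = 11.9 mg/L·hr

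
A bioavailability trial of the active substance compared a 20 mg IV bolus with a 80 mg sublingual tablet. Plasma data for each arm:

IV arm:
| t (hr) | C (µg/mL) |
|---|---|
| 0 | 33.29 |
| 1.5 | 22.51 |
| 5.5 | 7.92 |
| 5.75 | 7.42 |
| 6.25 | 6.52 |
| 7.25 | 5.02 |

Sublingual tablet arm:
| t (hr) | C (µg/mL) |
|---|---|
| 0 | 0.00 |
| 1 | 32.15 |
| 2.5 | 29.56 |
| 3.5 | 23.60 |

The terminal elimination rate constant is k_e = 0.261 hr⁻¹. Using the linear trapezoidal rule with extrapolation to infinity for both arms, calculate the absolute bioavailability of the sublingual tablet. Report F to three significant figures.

Trapezoidal AUC_0→7.25 (IV):
  [0→1.5]: (33.29+22.51)/2 × 1.5 = 41.85
  [1.5→5.5]: (22.51+7.92)/2 × 4 = 60.86
  [5.5→5.75]: (7.92+7.42)/2 × 0.25 = 1.9175
  [5.75→6.25]: (7.42+6.52)/2 × 0.5 = 3.485
  [6.25→7.25]: (6.52+5.02)/2 × 1 = 5.77
  Sum = 113.8825 µg/mL·hr
IV tail: 5.02/0.261 = 19.234; AUC_iv,0→∞ = 113.8825 + 19.234 = 133.1165 µg/mL·hr
Trapezoidal AUC_0→3.5 (sublingual tablet):
  [0→1]: (0.00+32.15)/2 × 1 = 16.075
  [1→2.5]: (32.15+29.56)/2 × 1.5 = 46.2825
  [2.5→3.5]: (29.56+23.60)/2 × 1 = 26.58
  Sum = 88.9375 µg/mL·hr
sublingual tablet tail: 23.60/0.261 = 90.421; AUC_ev,0→∞ = 88.9375 + 90.421 = 179.3585 µg/mL·hr
F = (AUC_ev/D_ev)/(AUC_iv/D_iv) = (179.3585/80)/(133.1165/20) = 2.24198/6.655825 = 0.3368

F = 0.337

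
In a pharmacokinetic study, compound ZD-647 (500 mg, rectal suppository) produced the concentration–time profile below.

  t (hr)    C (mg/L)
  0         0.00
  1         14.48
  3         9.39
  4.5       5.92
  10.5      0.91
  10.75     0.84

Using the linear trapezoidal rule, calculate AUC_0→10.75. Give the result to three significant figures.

Trapezoidal AUC_0→10.75:
  [0→1]: (0.00+14.48)/2 × 1 = 7.24
  [1→3]: (14.48+9.39)/2 × 2 = 23.87
  [3→4.5]: (9.39+5.92)/2 × 1.5 = 11.4825
  [4.5→10.5]: (5.92+0.91)/2 × 6 = 20.49
  [10.5→10.75]: (0.91+0.84)/2 × 0.25 = 0.21875
  Sum = 63.30125 mg/L·hr

AUC = 63.3 mg/L·hr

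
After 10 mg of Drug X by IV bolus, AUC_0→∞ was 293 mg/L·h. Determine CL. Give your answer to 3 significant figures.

CL = 0.0341 L/h

CL = Dose_iv / AUC_0→∞
   = 10 / 293 = 0.0341297 L/h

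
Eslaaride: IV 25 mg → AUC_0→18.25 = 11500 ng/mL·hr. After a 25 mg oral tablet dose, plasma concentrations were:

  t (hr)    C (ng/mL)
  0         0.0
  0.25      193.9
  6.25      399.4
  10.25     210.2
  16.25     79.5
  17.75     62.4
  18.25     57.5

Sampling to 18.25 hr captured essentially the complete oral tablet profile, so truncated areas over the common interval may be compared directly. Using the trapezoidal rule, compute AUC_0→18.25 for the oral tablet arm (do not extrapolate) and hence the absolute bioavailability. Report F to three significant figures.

F = 0.350

Trapezoidal AUC_0→18.25 (oral tablet):
  [0→0.25]: (0.0+193.9)/2 × 0.25 = 24.2375
  [0.25→6.25]: (193.9+399.4)/2 × 6 = 1779.9
  [6.25→10.25]: (399.4+210.2)/2 × 4 = 1219.2
  [10.25→16.25]: (210.2+79.5)/2 × 6 = 869.1
  [16.25→17.75]: (79.5+62.4)/2 × 1.5 = 106.425
  [17.75→18.25]: (62.4+57.5)/2 × 0.5 = 29.975
  Sum = 4028.8375 ng/mL·hr
F = (AUC_ev/D_ev)/(AUC_iv/D_iv) = (4028.8375/25)/(11500/25) = 161.1535/460 = 0.3503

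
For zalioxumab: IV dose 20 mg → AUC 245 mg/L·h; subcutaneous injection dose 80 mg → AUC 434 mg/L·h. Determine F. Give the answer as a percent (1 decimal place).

F = (AUC_ev / D_ev) / (AUC_iv / D_iv)
  = (434/80) / (245/20)
  = 5.425 / 12.25 = 0.4429
  = 44.29%

F = 44.3%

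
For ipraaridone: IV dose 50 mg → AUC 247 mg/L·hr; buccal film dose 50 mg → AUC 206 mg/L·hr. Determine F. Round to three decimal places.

F = 0.834

F = (AUC_ev / D_ev) / (AUC_iv / D_iv)
  = (206/50) / (247/50)
  = 4.12 / 4.94 = 0.8340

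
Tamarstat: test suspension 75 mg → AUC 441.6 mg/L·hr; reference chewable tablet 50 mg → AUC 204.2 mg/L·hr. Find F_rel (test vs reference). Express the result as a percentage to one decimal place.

F_rel = (AUC_test/D_test) / (AUC_ref/D_ref)
      = (441.6/75) / (204.2/50)
      = 5.888 / 4.084 = 1.4417 = 144.17%

F_rel = 144.2%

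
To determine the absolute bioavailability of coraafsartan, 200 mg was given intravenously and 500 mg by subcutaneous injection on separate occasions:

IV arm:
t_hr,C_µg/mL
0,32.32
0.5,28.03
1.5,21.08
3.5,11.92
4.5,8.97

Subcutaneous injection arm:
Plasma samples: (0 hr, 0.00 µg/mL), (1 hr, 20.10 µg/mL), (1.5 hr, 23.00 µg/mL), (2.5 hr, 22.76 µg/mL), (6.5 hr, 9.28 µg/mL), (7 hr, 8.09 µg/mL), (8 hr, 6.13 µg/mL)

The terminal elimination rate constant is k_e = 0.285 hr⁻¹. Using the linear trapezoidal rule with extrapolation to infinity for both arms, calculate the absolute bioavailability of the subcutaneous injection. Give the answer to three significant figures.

F = 0.491

Trapezoidal AUC_0→4.5 (IV):
  [0→0.5]: (32.32+28.03)/2 × 0.5 = 15.0875
  [0.5→1.5]: (28.03+21.08)/2 × 1 = 24.555
  [1.5→3.5]: (21.08+11.92)/2 × 2 = 33.0
  [3.5→4.5]: (11.92+8.97)/2 × 1 = 10.445
  Sum = 83.0875 µg/mL·hr
IV tail: 8.97/0.285 = 31.474; AUC_iv,0→∞ = 83.0875 + 31.474 = 114.5615 µg/mL·hr
Trapezoidal AUC_0→8 (subcutaneous injection):
  [0→1]: (0.00+20.10)/2 × 1 = 10.05
  [1→1.5]: (20.10+23.00)/2 × 0.5 = 10.775
  [1.5→2.5]: (23.00+22.76)/2 × 1 = 22.88
  [2.5→6.5]: (22.76+9.28)/2 × 4 = 64.08
  [6.5→7]: (9.28+8.09)/2 × 0.5 = 4.3425
  [7→8]: (8.09+6.13)/2 × 1 = 7.11
  Sum = 119.2375 µg/mL·hr
subcutaneous injection tail: 6.13/0.285 = 21.509; AUC_ev,0→∞ = 119.2375 + 21.509 = 140.7465 µg/mL·hr
F = (AUC_ev/D_ev)/(AUC_iv/D_iv) = (140.7465/500)/(114.5615/200) = 0.281493/0.5728075 = 0.4914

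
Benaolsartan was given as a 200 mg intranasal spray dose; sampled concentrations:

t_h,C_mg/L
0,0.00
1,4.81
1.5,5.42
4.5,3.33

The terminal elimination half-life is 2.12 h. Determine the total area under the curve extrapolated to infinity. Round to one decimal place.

AUC = 28.3 mg/L·h

Trapezoidal AUC_0→4.5:
  [0→1]: (0.00+4.81)/2 × 1 = 2.405
  [1→1.5]: (4.81+5.42)/2 × 0.5 = 2.5575
  [1.5→4.5]: (5.42+3.33)/2 × 3 = 13.125
  Sum = 18.0875 mg/L·h
k_e = ln2 / t½ = 0.693147 / 2.12 = 0.3270 h^-1
Extrapolated tail: C_last / k_e = 3.33 / 0.327 = 10.183
AUC_0→∞ = 18.0875 + 10.183 = 28.2705 mg/L·h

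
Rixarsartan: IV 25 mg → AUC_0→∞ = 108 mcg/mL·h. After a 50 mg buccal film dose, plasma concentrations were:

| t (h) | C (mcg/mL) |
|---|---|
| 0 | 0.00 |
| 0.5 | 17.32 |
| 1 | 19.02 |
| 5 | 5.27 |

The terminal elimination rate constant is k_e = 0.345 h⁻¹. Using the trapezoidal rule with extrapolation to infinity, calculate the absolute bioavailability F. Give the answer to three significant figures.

Trapezoidal AUC_0→5 (buccal film):
  [0→0.5]: (0.00+17.32)/2 × 0.5 = 4.33
  [0.5→1]: (17.32+19.02)/2 × 0.5 = 9.085
  [1→5]: (19.02+5.27)/2 × 4 = 48.58
  Sum = 61.995 mcg/mL·h
Tail: C_last/k_e = 5.27/0.345 = 15.275
AUC_0→∞ (buccal film) = 61.995 + 15.275 = 77.27 mcg/mL·h
F = (AUC_ev/D_ev)/(AUC_iv/D_iv) = (77.27/50)/(108/25) = 1.5454/4.32 = 0.3577

F = 0.358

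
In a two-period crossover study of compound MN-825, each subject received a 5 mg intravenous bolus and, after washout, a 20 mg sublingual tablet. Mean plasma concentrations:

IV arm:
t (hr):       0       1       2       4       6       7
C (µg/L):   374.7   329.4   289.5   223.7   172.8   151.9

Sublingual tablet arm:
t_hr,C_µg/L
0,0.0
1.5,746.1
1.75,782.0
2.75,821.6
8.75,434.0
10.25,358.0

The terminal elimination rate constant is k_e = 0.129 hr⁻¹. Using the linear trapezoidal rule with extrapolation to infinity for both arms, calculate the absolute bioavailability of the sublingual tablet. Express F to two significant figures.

F = 0.75

Trapezoidal AUC_0→7 (IV):
  [0→1]: (374.7+329.4)/2 × 1 = 352.05
  [1→2]: (329.4+289.5)/2 × 1 = 309.45
  [2→4]: (289.5+223.7)/2 × 2 = 513.2
  [4→6]: (223.7+172.8)/2 × 2 = 396.5
  [6→7]: (172.8+151.9)/2 × 1 = 162.35
  Sum = 1733.55 µg/L·hr
IV tail: 151.9/0.129 = 1177.519; AUC_iv,0→∞ = 1733.55 + 1177.519 = 2911.069 µg/L·hr
Trapezoidal AUC_0→10.25 (sublingual tablet):
  [0→1.5]: (0.0+746.1)/2 × 1.5 = 559.575
  [1.5→1.75]: (746.1+782.0)/2 × 0.25 = 191.0125
  [1.75→2.75]: (782.0+821.6)/2 × 1 = 801.8
  [2.75→8.75]: (821.6+434.0)/2 × 6 = 3766.8
  [8.75→10.25]: (434.0+358.0)/2 × 1.5 = 594.0
  Sum = 5913.1875 µg/L·hr
sublingual tablet tail: 358.0/0.129 = 2775.194; AUC_ev,0→∞ = 5913.1875 + 2775.194 = 8688.3815 µg/L·hr
F = (AUC_ev/D_ev)/(AUC_iv/D_iv) = (8688.3815/20)/(2911.069/5) = 434.419/582.2138 = 0.7462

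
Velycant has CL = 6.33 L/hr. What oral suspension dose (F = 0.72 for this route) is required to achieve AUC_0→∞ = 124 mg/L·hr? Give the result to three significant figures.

Dose = 1090 mg

Dose = CL × AUC_0→∞ / F
     = 6.33 × 124 / 0.72 = 1090.17 mg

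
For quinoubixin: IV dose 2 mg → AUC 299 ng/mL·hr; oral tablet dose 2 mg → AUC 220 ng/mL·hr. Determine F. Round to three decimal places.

F = (AUC_ev / D_ev) / (AUC_iv / D_iv)
  = (220/2) / (299/2)
  = 110 / 149.5 = 0.7358

F = 0.736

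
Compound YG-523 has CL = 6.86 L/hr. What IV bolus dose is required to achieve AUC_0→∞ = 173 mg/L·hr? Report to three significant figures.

Dose = 1190 mg

Dose_iv = CL × AUC_0→∞
     = 6.86 × 173 = 1186.78 mg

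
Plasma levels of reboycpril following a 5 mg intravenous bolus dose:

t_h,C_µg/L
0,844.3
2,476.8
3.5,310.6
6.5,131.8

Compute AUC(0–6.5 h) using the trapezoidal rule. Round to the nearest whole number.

Trapezoidal AUC_0→6.5:
  [0→2]: (844.3+476.8)/2 × 2 = 1321.1
  [2→3.5]: (476.8+310.6)/2 × 1.5 = 590.55
  [3.5→6.5]: (310.6+131.8)/2 × 3 = 663.6
  Sum = 2575.25 µg/L·h

AUC = 2575 µg/L·h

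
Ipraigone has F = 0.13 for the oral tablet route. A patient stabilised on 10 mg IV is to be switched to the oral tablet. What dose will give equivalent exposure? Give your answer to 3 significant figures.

For equal systemic exposure: F × D_ev = D_iv
D_ev = D_iv / F = 10 / 0.13 = 76.9231 mg

D_oral = 76.9 mg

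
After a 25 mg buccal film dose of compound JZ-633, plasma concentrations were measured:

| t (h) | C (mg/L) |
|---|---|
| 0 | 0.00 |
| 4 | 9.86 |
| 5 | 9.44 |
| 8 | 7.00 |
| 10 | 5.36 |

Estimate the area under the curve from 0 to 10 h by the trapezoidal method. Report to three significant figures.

Trapezoidal AUC_0→10:
  [0→4]: (0.00+9.86)/2 × 4 = 19.72
  [4→5]: (9.86+9.44)/2 × 1 = 9.65
  [5→8]: (9.44+7.00)/2 × 3 = 24.66
  [8→10]: (7.00+5.36)/2 × 2 = 12.36
  Sum = 66.39 mg/L·h

AUC = 66.4 mg/L·h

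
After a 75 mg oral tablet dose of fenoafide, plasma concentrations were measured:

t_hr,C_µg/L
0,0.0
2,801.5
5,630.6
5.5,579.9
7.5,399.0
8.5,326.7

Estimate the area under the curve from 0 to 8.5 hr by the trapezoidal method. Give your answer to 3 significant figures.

Trapezoidal AUC_0→8.5:
  [0→2]: (0.0+801.5)/2 × 2 = 801.5
  [2→5]: (801.5+630.6)/2 × 3 = 2148.15
  [5→5.5]: (630.6+579.9)/2 × 0.5 = 302.625
  [5.5→7.5]: (579.9+399.0)/2 × 2 = 978.9
  [7.5→8.5]: (399.0+326.7)/2 × 1 = 362.85
  Sum = 4594.025 µg/L·hr

AUC = 4590 µg/L·hr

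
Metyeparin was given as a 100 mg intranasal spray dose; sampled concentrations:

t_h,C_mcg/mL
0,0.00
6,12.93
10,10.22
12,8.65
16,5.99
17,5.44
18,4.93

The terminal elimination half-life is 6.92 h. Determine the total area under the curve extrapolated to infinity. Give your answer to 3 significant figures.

Trapezoidal AUC_0→18:
  [0→6]: (0.00+12.93)/2 × 6 = 38.79
  [6→10]: (12.93+10.22)/2 × 4 = 46.3
  [10→12]: (10.22+8.65)/2 × 2 = 18.87
  [12→16]: (8.65+5.99)/2 × 4 = 29.28
  [16→17]: (5.99+5.44)/2 × 1 = 5.715
  [17→18]: (5.44+4.93)/2 × 1 = 5.185
  Sum = 144.14 mcg/mL·h
k_e = ln2 / t½ = 0.693147 / 6.92 = 0.1002 h^-1
Extrapolated tail: C_last / k_e = 4.93 / 0.1002 = 49.202
AUC_0→∞ = 144.14 + 49.202 = 193.342 mcg/mL·h

AUC = 193 mcg/mL·h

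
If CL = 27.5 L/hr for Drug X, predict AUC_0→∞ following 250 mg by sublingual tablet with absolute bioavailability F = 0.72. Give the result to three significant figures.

AUC_0→∞ = F × Dose / CL
        = 0.72 × 250 / 27.5 = 6.54545 mg/L·hr

AUC = 6.55 mg/L·hr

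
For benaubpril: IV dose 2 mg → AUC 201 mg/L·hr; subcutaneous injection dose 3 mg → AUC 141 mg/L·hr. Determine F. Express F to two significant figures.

F = 0.47

F = (AUC_ev / D_ev) / (AUC_iv / D_iv)
  = (141/3) / (201/2)
  = 47 / 100.5 = 0.4677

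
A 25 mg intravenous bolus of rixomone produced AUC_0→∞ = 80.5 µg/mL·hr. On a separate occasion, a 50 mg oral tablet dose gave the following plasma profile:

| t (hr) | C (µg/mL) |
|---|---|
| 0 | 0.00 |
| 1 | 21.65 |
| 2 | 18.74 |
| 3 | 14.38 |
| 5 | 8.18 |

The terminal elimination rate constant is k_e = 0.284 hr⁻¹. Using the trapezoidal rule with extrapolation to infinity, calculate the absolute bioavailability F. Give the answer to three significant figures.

F = 0.615

Trapezoidal AUC_0→5 (oral tablet):
  [0→1]: (0.00+21.65)/2 × 1 = 10.825
  [1→2]: (21.65+18.74)/2 × 1 = 20.195
  [2→3]: (18.74+14.38)/2 × 1 = 16.56
  [3→5]: (14.38+8.18)/2 × 2 = 22.56
  Sum = 70.14 µg/mL·hr
Tail: C_last/k_e = 8.18/0.284 = 28.803
AUC_0→∞ (oral tablet) = 70.14 + 28.803 = 98.943 µg/mL·hr
F = (AUC_ev/D_ev)/(AUC_iv/D_iv) = (98.943/50)/(80.5/25) = 1.97886/3.22 = 0.6146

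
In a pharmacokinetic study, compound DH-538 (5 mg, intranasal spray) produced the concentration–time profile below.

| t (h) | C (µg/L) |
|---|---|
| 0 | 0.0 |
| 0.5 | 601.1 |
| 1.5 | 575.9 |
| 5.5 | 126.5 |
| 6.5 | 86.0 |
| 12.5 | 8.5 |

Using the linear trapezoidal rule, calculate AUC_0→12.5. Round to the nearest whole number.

AUC = 2533 µg/L·h

Trapezoidal AUC_0→12.5:
  [0→0.5]: (0.0+601.1)/2 × 0.5 = 150.275
  [0.5→1.5]: (601.1+575.9)/2 × 1 = 588.5
  [1.5→5.5]: (575.9+126.5)/2 × 4 = 1404.8
  [5.5→6.5]: (126.5+86.0)/2 × 1 = 106.25
  [6.5→12.5]: (86.0+8.5)/2 × 6 = 283.5
  Sum = 2533.325 µg/L·h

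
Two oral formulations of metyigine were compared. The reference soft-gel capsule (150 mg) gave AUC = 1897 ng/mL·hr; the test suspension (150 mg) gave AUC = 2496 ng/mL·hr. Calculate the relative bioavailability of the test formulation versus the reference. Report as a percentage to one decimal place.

F_rel = 131.6%

F_rel = (AUC_test/D_test) / (AUC_ref/D_ref)
      = (2496/150) / (1897/150)
      = 16.64 / 12.6467 = 1.3158 = 131.58%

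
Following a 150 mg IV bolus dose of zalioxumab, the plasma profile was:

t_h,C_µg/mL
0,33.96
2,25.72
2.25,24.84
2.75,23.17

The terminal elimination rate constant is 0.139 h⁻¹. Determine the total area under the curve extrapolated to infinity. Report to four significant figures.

AUC = 244.7 µg/mL·h

Trapezoidal AUC_0→2.75:
  [0→2]: (33.96+25.72)/2 × 2 = 59.68
  [2→2.25]: (25.72+24.84)/2 × 0.25 = 6.32
  [2.25→2.75]: (24.84+23.17)/2 × 0.5 = 12.0025
  Sum = 78.0025 µg/mL·h
Extrapolated tail: C_last / k_e = 23.17 / 0.139 = 166.691
AUC_0→∞ = 78.0025 + 166.691 = 244.6935 µg/mL·h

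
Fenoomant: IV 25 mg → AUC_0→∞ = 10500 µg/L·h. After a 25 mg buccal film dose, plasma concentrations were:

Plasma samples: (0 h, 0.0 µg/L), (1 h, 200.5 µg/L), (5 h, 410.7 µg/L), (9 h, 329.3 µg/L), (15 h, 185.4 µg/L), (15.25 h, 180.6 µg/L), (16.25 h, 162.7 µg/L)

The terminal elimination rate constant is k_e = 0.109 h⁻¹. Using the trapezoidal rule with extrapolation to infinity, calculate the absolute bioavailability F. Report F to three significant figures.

F = 0.577

Trapezoidal AUC_0→16.25 (buccal film):
  [0→1]: (0.0+200.5)/2 × 1 = 100.25
  [1→5]: (200.5+410.7)/2 × 4 = 1222.4
  [5→9]: (410.7+329.3)/2 × 4 = 1480.0
  [9→15]: (329.3+185.4)/2 × 6 = 1544.1
  [15→15.25]: (185.4+180.6)/2 × 0.25 = 45.75
  [15.25→16.25]: (180.6+162.7)/2 × 1 = 171.65
  Sum = 4564.15 µg/L·h
Tail: C_last/k_e = 162.7/0.109 = 1492.661
AUC_0→∞ (buccal film) = 4564.15 + 1492.661 = 6056.811 µg/L·h
F = (AUC_ev/D_ev)/(AUC_iv/D_iv) = (6056.811/25)/(10500/25) = 242.27244/420 = 0.5768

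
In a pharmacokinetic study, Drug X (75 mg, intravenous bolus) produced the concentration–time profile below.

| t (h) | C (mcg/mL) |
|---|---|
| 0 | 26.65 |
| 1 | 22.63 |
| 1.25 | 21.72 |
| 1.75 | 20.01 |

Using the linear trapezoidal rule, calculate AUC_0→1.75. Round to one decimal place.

Trapezoidal AUC_0→1.75:
  [0→1]: (26.65+22.63)/2 × 1 = 24.64
  [1→1.25]: (22.63+21.72)/2 × 0.25 = 5.54375
  [1.25→1.75]: (21.72+20.01)/2 × 0.5 = 10.4325
  Sum = 40.61625 mcg/mL·h

AUC = 40.6 mcg/mL·h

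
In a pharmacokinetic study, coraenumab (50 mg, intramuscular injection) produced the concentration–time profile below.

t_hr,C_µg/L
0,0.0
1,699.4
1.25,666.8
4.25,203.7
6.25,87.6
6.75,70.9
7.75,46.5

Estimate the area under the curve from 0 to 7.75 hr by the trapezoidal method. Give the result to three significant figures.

Trapezoidal AUC_0→7.75:
  [0→1]: (0.0+699.4)/2 × 1 = 349.7
  [1→1.25]: (699.4+666.8)/2 × 0.25 = 170.775
  [1.25→4.25]: (666.8+203.7)/2 × 3 = 1305.75
  [4.25→6.25]: (203.7+87.6)/2 × 2 = 291.3
  [6.25→6.75]: (87.6+70.9)/2 × 0.5 = 39.625
  [6.75→7.75]: (70.9+46.5)/2 × 1 = 58.7
  Sum = 2215.85 µg/L·hr

AUC = 2220 µg/L·hr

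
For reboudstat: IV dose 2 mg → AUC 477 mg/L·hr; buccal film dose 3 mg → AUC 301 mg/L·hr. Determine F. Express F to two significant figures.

F = 0.42

F = (AUC_ev / D_ev) / (AUC_iv / D_iv)
  = (301/3) / (477/2)
  = 100.333 / 238.5 = 0.4207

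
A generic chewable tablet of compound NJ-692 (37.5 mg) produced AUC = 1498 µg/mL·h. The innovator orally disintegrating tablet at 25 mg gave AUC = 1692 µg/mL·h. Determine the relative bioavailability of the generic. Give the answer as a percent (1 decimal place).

F_rel = (AUC_test/D_test) / (AUC_ref/D_ref)
      = (1498/37.5) / (1692/25)
      = 39.9467 / 67.68 = 0.5902 = 59.02%

F_rel = 59.0%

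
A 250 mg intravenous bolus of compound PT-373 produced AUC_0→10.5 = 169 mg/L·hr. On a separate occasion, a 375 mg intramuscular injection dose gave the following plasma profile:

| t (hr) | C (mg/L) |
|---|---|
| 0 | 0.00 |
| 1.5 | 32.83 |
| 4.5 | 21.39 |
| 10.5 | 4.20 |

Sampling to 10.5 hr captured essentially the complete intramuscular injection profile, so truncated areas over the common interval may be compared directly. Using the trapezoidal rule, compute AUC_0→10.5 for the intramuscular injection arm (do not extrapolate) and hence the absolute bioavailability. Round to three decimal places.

Trapezoidal AUC_0→10.5 (intramuscular injection):
  [0→1.5]: (0.00+32.83)/2 × 1.5 = 24.6225
  [1.5→4.5]: (32.83+21.39)/2 × 3 = 81.33
  [4.5→10.5]: (21.39+4.20)/2 × 6 = 76.77
  Sum = 182.7225 mg/L·hr
F = (AUC_ev/D_ev)/(AUC_iv/D_iv) = (182.7225/375)/(169/250) = 0.48726/0.676 = 0.7208

F = 0.721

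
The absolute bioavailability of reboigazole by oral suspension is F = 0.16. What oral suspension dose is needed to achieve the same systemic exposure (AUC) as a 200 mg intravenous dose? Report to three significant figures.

For equal systemic exposure: F × D_ev = D_iv
D_ev = D_iv / F = 200 / 0.16 = 1250 mg

D_oral = 1250 mg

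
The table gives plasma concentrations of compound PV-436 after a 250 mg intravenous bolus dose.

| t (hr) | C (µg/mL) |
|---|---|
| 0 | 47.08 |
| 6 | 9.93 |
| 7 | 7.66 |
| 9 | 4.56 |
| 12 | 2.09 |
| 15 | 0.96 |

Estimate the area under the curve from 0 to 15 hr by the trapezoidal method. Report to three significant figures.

Trapezoidal AUC_0→15:
  [0→6]: (47.08+9.93)/2 × 6 = 171.03
  [6→7]: (9.93+7.66)/2 × 1 = 8.795
  [7→9]: (7.66+4.56)/2 × 2 = 12.22
  [9→12]: (4.56+2.09)/2 × 3 = 9.975
  [12→15]: (2.09+0.96)/2 × 3 = 4.575
  Sum = 206.595 µg/mL·hr

AUC = 207 µg/mL·hr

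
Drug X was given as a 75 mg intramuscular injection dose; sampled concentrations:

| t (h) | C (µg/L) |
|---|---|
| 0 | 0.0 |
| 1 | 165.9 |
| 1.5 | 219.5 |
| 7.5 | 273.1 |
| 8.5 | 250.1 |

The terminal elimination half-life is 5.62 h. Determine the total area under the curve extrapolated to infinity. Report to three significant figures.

Trapezoidal AUC_0→8.5:
  [0→1]: (0.0+165.9)/2 × 1 = 82.95
  [1→1.5]: (165.9+219.5)/2 × 0.5 = 96.35
  [1.5→7.5]: (219.5+273.1)/2 × 6 = 1477.8
  [7.5→8.5]: (273.1+250.1)/2 × 1 = 261.6
  Sum = 1918.7 µg/L·h
k_e = ln2 / t½ = 0.693147 / 5.62 = 0.1233 h^-1
Extrapolated tail: C_last / k_e = 250.1 / 0.1233 = 2028.386
AUC_0→∞ = 1918.7 + 2028.386 = 3947.086 µg/L·h

AUC = 3950 µg/L·h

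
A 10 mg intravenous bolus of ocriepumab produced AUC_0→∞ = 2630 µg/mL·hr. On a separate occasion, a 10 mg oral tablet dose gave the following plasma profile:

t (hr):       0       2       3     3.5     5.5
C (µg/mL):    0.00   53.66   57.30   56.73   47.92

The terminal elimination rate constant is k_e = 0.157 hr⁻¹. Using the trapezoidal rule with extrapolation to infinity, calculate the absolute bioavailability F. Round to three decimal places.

F = 0.208

Trapezoidal AUC_0→5.5 (oral tablet):
  [0→2]: (0.00+53.66)/2 × 2 = 53.66
  [2→3]: (53.66+57.30)/2 × 1 = 55.48
  [3→3.5]: (57.30+56.73)/2 × 0.5 = 28.5075
  [3.5→5.5]: (56.73+47.92)/2 × 2 = 104.65
  Sum = 242.2975 µg/mL·hr
Tail: C_last/k_e = 47.92/0.157 = 305.223
AUC_0→∞ (oral tablet) = 242.2975 + 305.223 = 547.5205 µg/mL·hr
F = (AUC_ev/D_ev)/(AUC_iv/D_iv) = (547.5205/10)/(2630/10) = 54.75205/263 = 0.2082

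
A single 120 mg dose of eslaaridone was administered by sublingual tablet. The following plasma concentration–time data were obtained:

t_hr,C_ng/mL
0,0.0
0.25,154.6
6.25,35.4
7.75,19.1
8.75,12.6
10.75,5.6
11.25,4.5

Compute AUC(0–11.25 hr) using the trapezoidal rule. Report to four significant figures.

Trapezoidal AUC_0→11.25:
  [0→0.25]: (0.0+154.6)/2 × 0.25 = 19.325
  [0.25→6.25]: (154.6+35.4)/2 × 6 = 570.0
  [6.25→7.75]: (35.4+19.1)/2 × 1.5 = 40.875
  [7.75→8.75]: (19.1+12.6)/2 × 1 = 15.85
  [8.75→10.75]: (12.6+5.6)/2 × 2 = 18.2
  [10.75→11.25]: (5.6+4.5)/2 × 0.5 = 2.525
  Sum = 666.775 ng/mL·hr

AUC = 666.8 ng/mL·hr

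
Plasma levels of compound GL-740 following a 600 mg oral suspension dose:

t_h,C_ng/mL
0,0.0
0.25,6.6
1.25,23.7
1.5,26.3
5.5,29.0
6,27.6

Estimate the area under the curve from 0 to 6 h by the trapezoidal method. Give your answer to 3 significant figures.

Trapezoidal AUC_0→6:
  [0→0.25]: (0.0+6.6)/2 × 0.25 = 0.825
  [0.25→1.25]: (6.6+23.7)/2 × 1 = 15.15
  [1.25→1.5]: (23.7+26.3)/2 × 0.25 = 6.25
  [1.5→5.5]: (26.3+29.0)/2 × 4 = 110.6
  [5.5→6]: (29.0+27.6)/2 × 0.5 = 14.15
  Sum = 146.975 ng/mL·h

AUC = 147 ng/mL·h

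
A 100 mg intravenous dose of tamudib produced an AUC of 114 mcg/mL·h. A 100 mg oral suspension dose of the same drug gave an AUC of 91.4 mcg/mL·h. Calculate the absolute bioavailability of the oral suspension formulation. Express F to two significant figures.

F = 0.80

F = (AUC_ev / D_ev) / (AUC_iv / D_iv)
  = (91.4/100) / (114/100)
  = 0.914 / 1.14 = 0.8018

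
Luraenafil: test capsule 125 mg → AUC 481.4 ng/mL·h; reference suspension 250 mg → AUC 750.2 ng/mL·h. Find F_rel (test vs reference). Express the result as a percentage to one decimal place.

F_rel = (AUC_test/D_test) / (AUC_ref/D_ref)
      = (481.4/125) / (750.2/250)
      = 3.8512 / 3.0008 = 1.2834 = 128.34%

F_rel = 128.3%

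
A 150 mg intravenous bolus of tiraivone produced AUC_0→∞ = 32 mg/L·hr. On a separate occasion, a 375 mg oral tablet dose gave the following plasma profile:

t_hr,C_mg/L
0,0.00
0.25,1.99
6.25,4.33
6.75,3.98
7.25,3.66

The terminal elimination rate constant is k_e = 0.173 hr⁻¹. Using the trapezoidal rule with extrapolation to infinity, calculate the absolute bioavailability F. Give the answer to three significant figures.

Trapezoidal AUC_0→7.25 (oral tablet):
  [0→0.25]: (0.00+1.99)/2 × 0.25 = 0.24875
  [0.25→6.25]: (1.99+4.33)/2 × 6 = 18.96
  [6.25→6.75]: (4.33+3.98)/2 × 0.5 = 2.0775
  [6.75→7.25]: (3.98+3.66)/2 × 0.5 = 1.91
  Sum = 23.19625 mg/L·hr
Tail: C_last/k_e = 3.66/0.173 = 21.156
AUC_0→∞ (oral tablet) = 23.19625 + 21.156 = 44.35225 mg/L·hr
F = (AUC_ev/D_ev)/(AUC_iv/D_iv) = (44.35225/375)/(32/150) = 0.118273/0.213333 = 0.5544

F = 0.554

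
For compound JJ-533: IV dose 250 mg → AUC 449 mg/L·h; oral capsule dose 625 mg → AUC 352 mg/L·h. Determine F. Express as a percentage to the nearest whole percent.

F = (AUC_ev / D_ev) / (AUC_iv / D_iv)
  = (352/625) / (449/250)
  = 0.5632 / 1.796 = 0.3136
  = 31.36%

F = 31%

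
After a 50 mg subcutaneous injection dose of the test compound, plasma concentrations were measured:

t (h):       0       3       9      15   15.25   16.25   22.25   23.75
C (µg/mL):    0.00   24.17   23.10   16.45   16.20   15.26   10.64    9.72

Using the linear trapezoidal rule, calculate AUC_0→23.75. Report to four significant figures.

Trapezoidal AUC_0→23.75:
  [0→3]: (0.00+24.17)/2 × 3 = 36.255
  [3→9]: (24.17+23.10)/2 × 6 = 141.81
  [9→15]: (23.10+16.45)/2 × 6 = 118.65
  [15→15.25]: (16.45+16.20)/2 × 0.25 = 4.08125
  [15.25→16.25]: (16.20+15.26)/2 × 1 = 15.73
  [16.25→22.25]: (15.26+10.64)/2 × 6 = 77.7
  [22.25→23.75]: (10.64+9.72)/2 × 1.5 = 15.27
  Sum = 409.49625 µg/mL·h

AUC = 409.5 µg/mL·h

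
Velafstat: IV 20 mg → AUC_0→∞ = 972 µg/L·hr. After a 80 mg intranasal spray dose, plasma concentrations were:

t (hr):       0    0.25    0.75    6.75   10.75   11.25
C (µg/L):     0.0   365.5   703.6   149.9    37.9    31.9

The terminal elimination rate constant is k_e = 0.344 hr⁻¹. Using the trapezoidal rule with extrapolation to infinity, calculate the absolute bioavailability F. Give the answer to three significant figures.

F = 0.864

Trapezoidal AUC_0→11.25 (intranasal spray):
  [0→0.25]: (0.0+365.5)/2 × 0.25 = 45.6875
  [0.25→0.75]: (365.5+703.6)/2 × 0.5 = 267.275
  [0.75→6.75]: (703.6+149.9)/2 × 6 = 2560.5
  [6.75→10.75]: (149.9+37.9)/2 × 4 = 375.6
  [10.75→11.25]: (37.9+31.9)/2 × 0.5 = 17.45
  Sum = 3266.5125 µg/L·hr
Tail: C_last/k_e = 31.9/0.344 = 92.733
AUC_0→∞ (intranasal spray) = 3266.5125 + 92.733 = 3359.2455 µg/L·hr
F = (AUC_ev/D_ev)/(AUC_iv/D_iv) = (3359.2455/80)/(972/20) = 41.9906/48.6 = 0.8640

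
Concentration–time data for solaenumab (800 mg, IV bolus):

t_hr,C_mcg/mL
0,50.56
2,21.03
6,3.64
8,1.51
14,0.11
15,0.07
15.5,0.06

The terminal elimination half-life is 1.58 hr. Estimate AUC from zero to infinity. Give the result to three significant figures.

Trapezoidal AUC_0→15.5:
  [0→2]: (50.56+21.03)/2 × 2 = 71.59
  [2→6]: (21.03+3.64)/2 × 4 = 49.34
  [6→8]: (3.64+1.51)/2 × 2 = 5.15
  [8→14]: (1.51+0.11)/2 × 6 = 4.86
  [14→15]: (0.11+0.07)/2 × 1 = 0.09
  [15→15.5]: (0.07+0.06)/2 × 0.5 = 0.0325
  Sum = 131.0625 mcg/mL·hr
k_e = ln2 / t½ = 0.693147 / 1.58 = 0.4387 hr^-1
Extrapolated tail: C_last / k_e = 0.06 / 0.4387 = 0.137
AUC_0→∞ = 131.0625 + 0.137 = 131.1995 mcg/mL·hr

AUC = 131 mcg/mL·hr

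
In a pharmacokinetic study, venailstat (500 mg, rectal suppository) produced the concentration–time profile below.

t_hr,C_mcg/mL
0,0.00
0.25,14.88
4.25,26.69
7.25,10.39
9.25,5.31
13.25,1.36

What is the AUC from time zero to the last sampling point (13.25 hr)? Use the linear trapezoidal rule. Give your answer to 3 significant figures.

AUC = 170 mcg/mL·hr

Trapezoidal AUC_0→13.25:
  [0→0.25]: (0.00+14.88)/2 × 0.25 = 1.86
  [0.25→4.25]: (14.88+26.69)/2 × 4 = 83.14
  [4.25→7.25]: (26.69+10.39)/2 × 3 = 55.62
  [7.25→9.25]: (10.39+5.31)/2 × 2 = 15.7
  [9.25→13.25]: (5.31+1.36)/2 × 4 = 13.34
  Sum = 169.66 mcg/mL·hr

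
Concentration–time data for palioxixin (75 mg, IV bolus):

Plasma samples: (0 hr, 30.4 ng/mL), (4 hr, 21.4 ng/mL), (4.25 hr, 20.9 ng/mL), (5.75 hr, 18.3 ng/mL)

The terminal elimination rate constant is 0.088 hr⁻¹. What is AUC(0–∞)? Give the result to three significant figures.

Trapezoidal AUC_0→5.75:
  [0→4]: (30.4+21.4)/2 × 4 = 103.6
  [4→4.25]: (21.4+20.9)/2 × 0.25 = 5.2875
  [4.25→5.75]: (20.9+18.3)/2 × 1.5 = 29.4
  Sum = 138.2875 ng/mL·hr
Extrapolated tail: C_last / k_e = 18.3 / 0.088 = 207.955
AUC_0→∞ = 138.2875 + 207.955 = 346.2425 ng/mL·hr

AUC = 346 ng/mL·hr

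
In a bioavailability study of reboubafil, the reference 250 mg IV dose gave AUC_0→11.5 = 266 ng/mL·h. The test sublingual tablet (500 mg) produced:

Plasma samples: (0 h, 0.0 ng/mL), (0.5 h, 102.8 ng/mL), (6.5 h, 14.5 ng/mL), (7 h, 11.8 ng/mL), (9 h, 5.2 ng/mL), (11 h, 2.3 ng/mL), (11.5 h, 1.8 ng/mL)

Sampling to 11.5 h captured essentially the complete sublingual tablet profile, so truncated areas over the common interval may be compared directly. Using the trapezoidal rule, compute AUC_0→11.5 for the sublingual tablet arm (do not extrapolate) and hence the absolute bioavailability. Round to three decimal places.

Trapezoidal AUC_0→11.5 (sublingual tablet):
  [0→0.5]: (0.0+102.8)/2 × 0.5 = 25.7
  [0.5→6.5]: (102.8+14.5)/2 × 6 = 351.9
  [6.5→7]: (14.5+11.8)/2 × 0.5 = 6.575
  [7→9]: (11.8+5.2)/2 × 2 = 17.0
  [9→11]: (5.2+2.3)/2 × 2 = 7.5
  [11→11.5]: (2.3+1.8)/2 × 0.5 = 1.025
  Sum = 409.7 ng/mL·h
F = (AUC_ev/D_ev)/(AUC_iv/D_iv) = (409.7/500)/(266/250) = 0.8194/1.064 = 0.7701

F = 0.770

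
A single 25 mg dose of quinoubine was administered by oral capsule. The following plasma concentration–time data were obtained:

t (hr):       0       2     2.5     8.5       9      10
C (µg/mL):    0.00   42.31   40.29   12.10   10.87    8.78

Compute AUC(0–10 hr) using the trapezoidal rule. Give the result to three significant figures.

Trapezoidal AUC_0→10:
  [0→2]: (0.00+42.31)/2 × 2 = 42.31
  [2→2.5]: (42.31+40.29)/2 × 0.5 = 20.65
  [2.5→8.5]: (40.29+12.10)/2 × 6 = 157.17
  [8.5→9]: (12.10+10.87)/2 × 0.5 = 5.7425
  [9→10]: (10.87+8.78)/2 × 1 = 9.825
  Sum = 235.6975 µg/mL·hr

AUC = 236 µg/mL·hr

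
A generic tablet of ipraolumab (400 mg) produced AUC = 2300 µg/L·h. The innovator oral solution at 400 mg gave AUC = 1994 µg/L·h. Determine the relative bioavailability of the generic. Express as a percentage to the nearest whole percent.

F_rel = 115%

F_rel = (AUC_test/D_test) / (AUC_ref/D_ref)
      = (2300/400) / (1994/400)
      = 5.75 / 4.985 = 1.1535 = 115.35%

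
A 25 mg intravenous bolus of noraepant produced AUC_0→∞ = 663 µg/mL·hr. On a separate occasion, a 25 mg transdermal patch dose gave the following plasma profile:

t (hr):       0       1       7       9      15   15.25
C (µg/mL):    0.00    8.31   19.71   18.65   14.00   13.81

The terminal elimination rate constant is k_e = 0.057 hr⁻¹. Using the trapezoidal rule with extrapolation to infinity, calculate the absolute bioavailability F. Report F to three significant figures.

F = 0.709

Trapezoidal AUC_0→15.25 (transdermal patch):
  [0→1]: (0.00+8.31)/2 × 1 = 4.155
  [1→7]: (8.31+19.71)/2 × 6 = 84.06
  [7→9]: (19.71+18.65)/2 × 2 = 38.36
  [9→15]: (18.65+14.00)/2 × 6 = 97.95
  [15→15.25]: (14.00+13.81)/2 × 0.25 = 3.47625
  Sum = 228.00125 µg/mL·hr
Tail: C_last/k_e = 13.81/0.057 = 242.281
AUC_0→∞ (transdermal patch) = 228.00125 + 242.281 = 470.28225 µg/mL·hr
F = (AUC_ev/D_ev)/(AUC_iv/D_iv) = (470.28225/25)/(663/25) = 18.81129/26.52 = 0.7093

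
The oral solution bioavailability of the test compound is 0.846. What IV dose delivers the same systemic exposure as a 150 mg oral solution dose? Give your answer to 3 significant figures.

Systemic exposure from an extravascular dose = F × D_ev, so the equivalent IV dose is F × D_ev.
D_iv = F × D_ev = 0.846 × 150 = 126.9 mg

D_iv = 127 mg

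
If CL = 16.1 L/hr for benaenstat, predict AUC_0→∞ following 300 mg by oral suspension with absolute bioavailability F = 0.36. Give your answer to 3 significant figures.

AUC_0→∞ = F × Dose / CL
        = 0.36 × 300 / 16.1 = 6.70807 mg/L·hr

AUC = 6.71 mg/L·hr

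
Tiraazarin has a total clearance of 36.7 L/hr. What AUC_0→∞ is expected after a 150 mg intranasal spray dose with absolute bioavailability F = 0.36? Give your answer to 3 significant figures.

AUC = 1.47 mg/L·hr

AUC_0→∞ = F × Dose / CL
        = 0.36 × 150 / 36.7 = 1.47139 mg/L·hr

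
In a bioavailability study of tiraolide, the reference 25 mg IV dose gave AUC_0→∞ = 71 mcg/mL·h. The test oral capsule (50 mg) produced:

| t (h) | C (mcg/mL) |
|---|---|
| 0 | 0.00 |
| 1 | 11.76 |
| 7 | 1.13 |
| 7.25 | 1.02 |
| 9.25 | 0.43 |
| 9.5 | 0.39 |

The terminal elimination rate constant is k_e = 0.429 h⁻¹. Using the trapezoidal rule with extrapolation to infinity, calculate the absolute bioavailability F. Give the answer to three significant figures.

F = 0.333

Trapezoidal AUC_0→9.5 (oral capsule):
  [0→1]: (0.00+11.76)/2 × 1 = 5.88
  [1→7]: (11.76+1.13)/2 × 6 = 38.67
  [7→7.25]: (1.13+1.02)/2 × 0.25 = 0.26875
  [7.25→9.25]: (1.02+0.43)/2 × 2 = 1.45
  [9.25→9.5]: (0.43+0.39)/2 × 0.25 = 0.1025
  Sum = 46.37125 mcg/mL·h
Tail: C_last/k_e = 0.39/0.429 = 0.909
AUC_0→∞ (oral capsule) = 46.37125 + 0.909 = 47.28025 mcg/mL·h
F = (AUC_ev/D_ev)/(AUC_iv/D_iv) = (47.28025/50)/(71/25) = 0.945605/2.84 = 0.3330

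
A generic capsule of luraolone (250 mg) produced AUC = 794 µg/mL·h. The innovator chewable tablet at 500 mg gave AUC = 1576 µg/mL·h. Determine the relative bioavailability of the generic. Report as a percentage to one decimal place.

F_rel = 100.8%

F_rel = (AUC_test/D_test) / (AUC_ref/D_ref)
      = (794/250) / (1576/500)
      = 3.176 / 3.152 = 1.0076 = 100.76%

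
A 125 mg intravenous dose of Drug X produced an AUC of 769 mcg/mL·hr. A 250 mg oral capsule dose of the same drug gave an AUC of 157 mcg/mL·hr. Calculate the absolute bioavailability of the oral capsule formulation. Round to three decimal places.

F = (AUC_ev / D_ev) / (AUC_iv / D_iv)
  = (157/250) / (769/125)
  = 0.628 / 6.152 = 0.1021

F = 0.102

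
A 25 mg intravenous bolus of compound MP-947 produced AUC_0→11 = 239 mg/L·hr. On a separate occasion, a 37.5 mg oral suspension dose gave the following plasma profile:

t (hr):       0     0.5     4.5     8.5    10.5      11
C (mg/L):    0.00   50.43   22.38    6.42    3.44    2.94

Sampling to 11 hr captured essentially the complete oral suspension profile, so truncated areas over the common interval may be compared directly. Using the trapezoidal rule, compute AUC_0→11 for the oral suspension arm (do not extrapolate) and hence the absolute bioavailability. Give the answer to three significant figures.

Trapezoidal AUC_0→11 (oral suspension):
  [0→0.5]: (0.00+50.43)/2 × 0.5 = 12.6075
  [0.5→4.5]: (50.43+22.38)/2 × 4 = 145.62
  [4.5→8.5]: (22.38+6.42)/2 × 4 = 57.6
  [8.5→10.5]: (6.42+3.44)/2 × 2 = 9.86
  [10.5→11]: (3.44+2.94)/2 × 0.5 = 1.595
  Sum = 227.2825 mg/L·hr
F = (AUC_ev/D_ev)/(AUC_iv/D_iv) = (227.2825/37.5)/(239/25) = 6.06087/9.56 = 0.6340

F = 0.634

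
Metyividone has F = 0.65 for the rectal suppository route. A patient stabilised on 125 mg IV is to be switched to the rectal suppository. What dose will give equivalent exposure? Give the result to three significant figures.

For equal systemic exposure: F × D_ev = D_iv
D_ev = D_iv / F = 125 / 0.65 = 192.308 mg

D_rectal = 192 mg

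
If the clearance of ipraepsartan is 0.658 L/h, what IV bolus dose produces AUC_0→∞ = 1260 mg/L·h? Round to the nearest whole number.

Dose = 829 mg

Dose_iv = CL × AUC_0→∞
     = 0.658 × 1260 = 829.08 mg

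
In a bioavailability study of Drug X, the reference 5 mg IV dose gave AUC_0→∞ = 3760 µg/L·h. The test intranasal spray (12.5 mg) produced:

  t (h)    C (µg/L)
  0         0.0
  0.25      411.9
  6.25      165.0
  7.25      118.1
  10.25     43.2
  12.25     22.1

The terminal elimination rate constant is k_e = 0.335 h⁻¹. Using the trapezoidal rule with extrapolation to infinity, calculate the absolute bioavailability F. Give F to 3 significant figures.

F = 0.244

Trapezoidal AUC_0→12.25 (intranasal spray):
  [0→0.25]: (0.0+411.9)/2 × 0.25 = 51.4875
  [0.25→6.25]: (411.9+165.0)/2 × 6 = 1730.7
  [6.25→7.25]: (165.0+118.1)/2 × 1 = 141.55
  [7.25→10.25]: (118.1+43.2)/2 × 3 = 241.95
  [10.25→12.25]: (43.2+22.1)/2 × 2 = 65.3
  Sum = 2230.9875 µg/L·h
Tail: C_last/k_e = 22.1/0.335 = 65.970
AUC_0→∞ (intranasal spray) = 2230.9875 + 65.970 = 2296.9575 µg/L·h
F = (AUC_ev/D_ev)/(AUC_iv/D_iv) = (2296.9575/12.5)/(3760/5) = 183.7566/752 = 0.2444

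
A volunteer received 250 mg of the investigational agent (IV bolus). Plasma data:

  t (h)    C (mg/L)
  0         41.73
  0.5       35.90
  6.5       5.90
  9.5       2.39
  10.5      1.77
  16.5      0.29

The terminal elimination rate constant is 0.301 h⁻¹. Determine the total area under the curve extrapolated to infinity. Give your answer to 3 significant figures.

Trapezoidal AUC_0→16.5:
  [0→0.5]: (41.73+35.90)/2 × 0.5 = 19.4075
  [0.5→6.5]: (35.90+5.90)/2 × 6 = 125.4
  [6.5→9.5]: (5.90+2.39)/2 × 3 = 12.435
  [9.5→10.5]: (2.39+1.77)/2 × 1 = 2.08
  [10.5→16.5]: (1.77+0.29)/2 × 6 = 6.18
  Sum = 165.5025 mg/L·h
Extrapolated tail: C_last / k_e = 0.29 / 0.301 = 0.963
AUC_0→∞ = 165.5025 + 0.963 = 166.4655 mg/L·h

AUC = 166 mg/L·h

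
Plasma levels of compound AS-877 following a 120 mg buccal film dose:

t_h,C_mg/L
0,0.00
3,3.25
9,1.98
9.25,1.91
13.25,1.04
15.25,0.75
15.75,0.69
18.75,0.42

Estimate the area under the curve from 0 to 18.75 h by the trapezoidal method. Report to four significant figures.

AUC = 30.77 mg/L·h

Trapezoidal AUC_0→18.75:
  [0→3]: (0.00+3.25)/2 × 3 = 4.875
  [3→9]: (3.25+1.98)/2 × 6 = 15.69
  [9→9.25]: (1.98+1.91)/2 × 0.25 = 0.48625
  [9.25→13.25]: (1.91+1.04)/2 × 4 = 5.9
  [13.25→15.25]: (1.04+0.75)/2 × 2 = 1.79
  [15.25→15.75]: (0.75+0.69)/2 × 0.5 = 0.36
  [15.75→18.75]: (0.69+0.42)/2 × 3 = 1.665
  Sum = 30.76625 mg/L·h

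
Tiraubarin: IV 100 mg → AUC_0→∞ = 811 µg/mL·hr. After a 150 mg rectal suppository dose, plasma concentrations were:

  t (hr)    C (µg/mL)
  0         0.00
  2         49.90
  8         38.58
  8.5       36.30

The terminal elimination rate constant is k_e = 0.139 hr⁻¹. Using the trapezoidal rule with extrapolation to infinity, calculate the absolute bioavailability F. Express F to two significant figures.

Trapezoidal AUC_0→8.5 (rectal suppository):
  [0→2]: (0.00+49.90)/2 × 2 = 49.9
  [2→8]: (49.90+38.58)/2 × 6 = 265.44
  [8→8.5]: (38.58+36.30)/2 × 0.5 = 18.72
  Sum = 334.06 µg/mL·hr
Tail: C_last/k_e = 36.30/0.139 = 261.151
AUC_0→∞ (rectal suppository) = 334.06 + 261.151 = 595.211 µg/mL·hr
F = (AUC_ev/D_ev)/(AUC_iv/D_iv) = (595.211/150)/(811/100) = 3.96807/8.11 = 0.4893

F = 0.49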